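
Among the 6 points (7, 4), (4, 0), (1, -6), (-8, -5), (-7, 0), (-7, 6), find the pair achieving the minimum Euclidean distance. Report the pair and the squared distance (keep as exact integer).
Pair = ((7, 4), (4, 0)); squared distance = 25

Compute all C(6, 2) = 15 pairwise squared distances (x_i − x_j)² + (y_i − y_j)². The minimum is 25, attained by the pair ((7, 4), (4, 0)).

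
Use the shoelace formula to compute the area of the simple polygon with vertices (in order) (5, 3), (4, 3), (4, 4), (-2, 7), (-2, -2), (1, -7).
Area = 115/2

Shoelace formula: Area = (1/2) |Σ_i (x_i · y_{i+1} − x_{i+1} · y_i)| (indices mod n). Compute each cross term:
  (5)(3) − (4)(3) = 3
  (4)(4) − (4)(3) = 4
  (4)(7) − (-2)(4) = 36
  (-2)(-2) − (-2)(7) = 18
  (-2)(-7) − (1)(-2) = 16
  (1)(3) − (5)(-7) = 38
Sum = 115, so (signed) Area = 115/2 = 115/2, |Area| = 115/2.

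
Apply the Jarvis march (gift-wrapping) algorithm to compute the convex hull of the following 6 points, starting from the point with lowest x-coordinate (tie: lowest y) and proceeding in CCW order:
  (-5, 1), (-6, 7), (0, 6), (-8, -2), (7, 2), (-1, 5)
Hull (CCW) = [(-8, -2), (7, 2), (0, 6), (-6, 7)]

Jarvis march: at each step, from the current hull vertex p, select the next vertex q as the point such that every other point lies strictly to the left of (or on) the directed line p → q. (Equivalently: for every other point r, the cross product (q − p) × (r − p) ≥ 0.)
Starting point (lowest x, tie lowest y): (-8, -2). Wrap until returning to start. Resulting hull: (-8, -2), (7, 2), (0, 6), (-6, 7).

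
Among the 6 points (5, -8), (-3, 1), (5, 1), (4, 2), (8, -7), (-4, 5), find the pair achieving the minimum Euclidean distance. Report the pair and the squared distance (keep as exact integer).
Pair = ((5, 1), (4, 2)); squared distance = 2

Compute all C(6, 2) = 15 pairwise squared distances (x_i − x_j)² + (y_i − y_j)². The minimum is 2, attained by the pair ((5, 1), (4, 2)).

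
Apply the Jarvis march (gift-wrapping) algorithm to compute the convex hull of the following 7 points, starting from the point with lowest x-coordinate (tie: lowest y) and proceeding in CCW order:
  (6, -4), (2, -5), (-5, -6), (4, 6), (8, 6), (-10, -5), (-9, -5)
Hull (CCW) = [(-10, -5), (-5, -6), (2, -5), (6, -4), (8, 6), (4, 6)]

Jarvis march: at each step, from the current hull vertex p, select the next vertex q as the point such that every other point lies strictly to the left of (or on) the directed line p → q. (Equivalently: for every other point r, the cross product (q − p) × (r − p) ≥ 0.)
Starting point (lowest x, tie lowest y): (-10, -5). Wrap until returning to start. Resulting hull: (-10, -5), (-5, -6), (2, -5), (6, -4), (8, 6), (4, 6).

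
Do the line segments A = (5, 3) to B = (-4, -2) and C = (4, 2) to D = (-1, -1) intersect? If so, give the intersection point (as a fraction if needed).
No (intersection of containing lines falls outside at least one segment)

Parametrize and solve: t = -1, s = -2. At least one of these is outside [0, 1], so the segments do not intersect.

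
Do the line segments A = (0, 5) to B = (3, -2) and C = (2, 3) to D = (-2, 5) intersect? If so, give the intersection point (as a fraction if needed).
Yes; intersection at (6/11, 41/11) (t = 2/11 on AB, s = 4/11 on CD)

Parametrize AB as A + t(B − A) = (0 + 3 t, 5 + -7 t) and CD as C + s(D − C) = (2 + -4 s, 3 + 2 s). Solve the linear system for (t, s). Determinant = 22 ≠ 0, so a unique intersection of the containing lines exists. Solution: t = 2/11, s = 4/11 — both in [0, 1], so the segments cross. Intersection point: (6/11, 41/11).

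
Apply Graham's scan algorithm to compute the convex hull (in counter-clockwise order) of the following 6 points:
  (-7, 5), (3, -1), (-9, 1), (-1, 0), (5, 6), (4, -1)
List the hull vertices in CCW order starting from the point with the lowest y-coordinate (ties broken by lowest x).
Hull (CCW) = [(3, -1), (4, -1), (5, 6), (-7, 5), (-9, 1)]

Graham scan procedure:
  1. Find the pivot p₀ = point with lowest y (tie → lowest x): (3, -1).
  2. Sort the remaining points by polar angle around p₀.
  3. Walk through sorted points, maintaining a stack; pop the top while the last three entries make a non-left turn (cross product ≤ 0).
  4. Final stack is the convex hull in CCW order: (3, -1), (4, -1), (5, 6), (-7, 5), (-9, 1).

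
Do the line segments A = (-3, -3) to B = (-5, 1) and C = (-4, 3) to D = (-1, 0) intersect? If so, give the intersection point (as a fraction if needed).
No (intersection of containing lines falls outside at least one segment)

Parametrize and solve: t = 5/2, s = -4/3. At least one of these is outside [0, 1], so the segments do not intersect.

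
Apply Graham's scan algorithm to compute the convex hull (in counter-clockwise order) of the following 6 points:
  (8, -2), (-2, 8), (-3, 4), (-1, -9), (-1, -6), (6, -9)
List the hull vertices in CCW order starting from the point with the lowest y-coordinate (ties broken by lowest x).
Hull (CCW) = [(-1, -9), (6, -9), (8, -2), (-2, 8), (-3, 4)]

Graham scan procedure:
  1. Find the pivot p₀ = point with lowest y (tie → lowest x): (-1, -9).
  2. Sort the remaining points by polar angle around p₀.
  3. Walk through sorted points, maintaining a stack; pop the top while the last three entries make a non-left turn (cross product ≤ 0).
  4. Final stack is the convex hull in CCW order: (-1, -9), (6, -9), (8, -2), (-2, 8), (-3, 4).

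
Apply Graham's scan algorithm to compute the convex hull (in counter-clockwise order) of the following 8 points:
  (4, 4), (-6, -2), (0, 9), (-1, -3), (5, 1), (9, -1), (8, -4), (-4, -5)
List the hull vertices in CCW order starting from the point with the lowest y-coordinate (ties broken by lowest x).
Hull (CCW) = [(-4, -5), (8, -4), (9, -1), (0, 9), (-6, -2)]

Graham scan procedure:
  1. Find the pivot p₀ = point with lowest y (tie → lowest x): (-4, -5).
  2. Sort the remaining points by polar angle around p₀.
  3. Walk through sorted points, maintaining a stack; pop the top while the last three entries make a non-left turn (cross product ≤ 0).
  4. Final stack is the convex hull in CCW order: (-4, -5), (8, -4), (9, -1), (0, 9), (-6, -2).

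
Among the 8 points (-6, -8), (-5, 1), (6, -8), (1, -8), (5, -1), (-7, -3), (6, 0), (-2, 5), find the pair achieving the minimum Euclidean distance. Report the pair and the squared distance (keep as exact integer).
Pair = ((5, -1), (6, 0)); squared distance = 2

Compute all C(8, 2) = 28 pairwise squared distances (x_i − x_j)² + (y_i − y_j)². The minimum is 2, attained by the pair ((5, -1), (6, 0)).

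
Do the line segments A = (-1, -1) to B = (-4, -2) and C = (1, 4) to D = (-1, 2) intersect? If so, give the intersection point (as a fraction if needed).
No (intersection of containing lines falls outside at least one segment)

Parametrize and solve: t = 3/2, s = 13/4. At least one of these is outside [0, 1], so the segments do not intersect.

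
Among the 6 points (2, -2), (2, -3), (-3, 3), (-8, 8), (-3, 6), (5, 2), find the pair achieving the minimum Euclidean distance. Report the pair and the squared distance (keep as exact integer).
Pair = ((2, -2), (2, -3)); squared distance = 1

Compute all C(6, 2) = 15 pairwise squared distances (x_i − x_j)² + (y_i − y_j)². The minimum is 1, attained by the pair ((2, -2), (2, -3)).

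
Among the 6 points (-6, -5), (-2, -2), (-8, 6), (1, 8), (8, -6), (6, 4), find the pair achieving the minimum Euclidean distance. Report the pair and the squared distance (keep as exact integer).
Pair = ((-6, -5), (-2, -2)); squared distance = 25

Compute all C(6, 2) = 15 pairwise squared distances (x_i − x_j)² + (y_i − y_j)². The minimum is 25, attained by the pair ((-6, -5), (-2, -2)).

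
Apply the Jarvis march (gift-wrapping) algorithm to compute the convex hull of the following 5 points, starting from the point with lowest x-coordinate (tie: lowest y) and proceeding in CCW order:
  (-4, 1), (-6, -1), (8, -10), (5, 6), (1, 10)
Hull (CCW) = [(-6, -1), (8, -10), (5, 6), (1, 10)]

Jarvis march: at each step, from the current hull vertex p, select the next vertex q as the point such that every other point lies strictly to the left of (or on) the directed line p → q. (Equivalently: for every other point r, the cross product (q − p) × (r − p) ≥ 0.)
Starting point (lowest x, tie lowest y): (-6, -1). Wrap until returning to start. Resulting hull: (-6, -1), (8, -10), (5, 6), (1, 10).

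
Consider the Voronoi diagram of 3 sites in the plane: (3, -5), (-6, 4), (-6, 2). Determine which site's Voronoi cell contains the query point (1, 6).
Nearest site = (-6, 4)

The Voronoi cell of site s contains exactly those query points closer to s than to any other site. Compute squared distances from q = (1, 6) to each site:
  (-6 − 1)² + (4 − 6)² = 53
  (-6 − 1)² + (2 − 6)² = 65
  (3 − 1)² + (-5 − 6)² = 125
Minimum is attained by (-6, 4), so q lies in its Voronoi cell.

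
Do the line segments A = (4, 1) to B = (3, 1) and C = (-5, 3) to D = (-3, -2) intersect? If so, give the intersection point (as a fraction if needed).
No (intersection of containing lines falls outside at least one segment)

Parametrize and solve: t = 41/5, s = 2/5. At least one of these is outside [0, 1], so the segments do not intersect.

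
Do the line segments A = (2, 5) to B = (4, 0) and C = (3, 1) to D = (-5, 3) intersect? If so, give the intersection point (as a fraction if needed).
No (intersection of containing lines falls outside at least one segment)

Parametrize and solve: t = 5/6, s = -1/12. At least one of these is outside [0, 1], so the segments do not intersect.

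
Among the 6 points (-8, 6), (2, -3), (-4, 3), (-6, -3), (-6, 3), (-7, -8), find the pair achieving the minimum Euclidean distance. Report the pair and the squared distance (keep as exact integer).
Pair = ((-4, 3), (-6, 3)); squared distance = 4

Compute all C(6, 2) = 15 pairwise squared distances (x_i − x_j)² + (y_i − y_j)². The minimum is 4, attained by the pair ((-4, 3), (-6, 3)).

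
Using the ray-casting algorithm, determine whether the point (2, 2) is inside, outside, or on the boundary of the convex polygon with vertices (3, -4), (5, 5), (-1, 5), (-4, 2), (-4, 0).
The point (2, 2) lies strictly inside the polygon

Cast a horizontal ray to the right from the query point and count how many polygon edges it crosses (each edge strictly once or zero times, handled with the usual half-open convention). 
Parity of crossings → odd ⇒ inside.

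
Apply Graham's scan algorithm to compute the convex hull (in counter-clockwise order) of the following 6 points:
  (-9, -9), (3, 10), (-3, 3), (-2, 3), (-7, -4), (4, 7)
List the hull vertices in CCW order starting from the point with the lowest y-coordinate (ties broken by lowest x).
Hull (CCW) = [(-9, -9), (4, 7), (3, 10), (-3, 3), (-7, -4)]

Graham scan procedure:
  1. Find the pivot p₀ = point with lowest y (tie → lowest x): (-9, -9).
  2. Sort the remaining points by polar angle around p₀.
  3. Walk through sorted points, maintaining a stack; pop the top while the last three entries make a non-left turn (cross product ≤ 0).
  4. Final stack is the convex hull in CCW order: (-9, -9), (4, 7), (3, 10), (-3, 3), (-7, -4).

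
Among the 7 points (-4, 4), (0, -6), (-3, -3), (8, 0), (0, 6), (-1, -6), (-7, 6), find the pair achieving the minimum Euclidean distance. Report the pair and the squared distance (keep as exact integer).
Pair = ((0, -6), (-1, -6)); squared distance = 1

Compute all C(7, 2) = 21 pairwise squared distances (x_i − x_j)² + (y_i − y_j)². The minimum is 1, attained by the pair ((0, -6), (-1, -6)).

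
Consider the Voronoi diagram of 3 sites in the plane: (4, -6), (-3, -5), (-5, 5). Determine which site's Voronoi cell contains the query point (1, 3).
Nearest site = (-5, 5)

The Voronoi cell of site s contains exactly those query points closer to s than to any other site. Compute squared distances from q = (1, 3) to each site:
  (-5 − 1)² + (5 − 3)² = 40
  (-3 − 1)² + (-5 − 3)² = 80
  (4 − 1)² + (-6 − 3)² = 90
Minimum is attained by (-5, 5), so q lies in its Voronoi cell.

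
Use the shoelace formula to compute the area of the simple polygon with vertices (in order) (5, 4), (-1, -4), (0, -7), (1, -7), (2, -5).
Area = 20

Shoelace formula: Area = (1/2) |Σ_i (x_i · y_{i+1} − x_{i+1} · y_i)| (indices mod n). Compute each cross term:
  (5)(-4) − (-1)(4) = -16
  (-1)(-7) − (0)(-4) = 7
  (0)(-7) − (1)(-7) = 7
  (1)(-5) − (2)(-7) = 9
  (2)(4) − (5)(-5) = 33
Sum = 40, so (signed) Area = 40/2 = 20, |Area| = 20.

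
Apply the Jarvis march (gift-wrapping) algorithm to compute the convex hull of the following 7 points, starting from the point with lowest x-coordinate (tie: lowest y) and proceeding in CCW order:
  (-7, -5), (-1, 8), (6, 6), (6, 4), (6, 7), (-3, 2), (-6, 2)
Hull (CCW) = [(-7, -5), (6, 4), (6, 7), (-1, 8), (-6, 2)]

Jarvis march: at each step, from the current hull vertex p, select the next vertex q as the point such that every other point lies strictly to the left of (or on) the directed line p → q. (Equivalently: for every other point r, the cross product (q − p) × (r − p) ≥ 0.)
Starting point (lowest x, tie lowest y): (-7, -5). Wrap until returning to start. Resulting hull: (-7, -5), (6, 4), (6, 7), (-1, 8), (-6, 2).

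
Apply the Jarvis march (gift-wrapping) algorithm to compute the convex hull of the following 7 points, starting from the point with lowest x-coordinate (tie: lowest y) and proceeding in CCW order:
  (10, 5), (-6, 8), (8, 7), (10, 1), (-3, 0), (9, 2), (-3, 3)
Hull (CCW) = [(-6, 8), (-3, 0), (10, 1), (10, 5), (8, 7)]

Jarvis march: at each step, from the current hull vertex p, select the next vertex q as the point such that every other point lies strictly to the left of (or on) the directed line p → q. (Equivalently: for every other point r, the cross product (q − p) × (r − p) ≥ 0.)
Starting point (lowest x, tie lowest y): (-6, 8). Wrap until returning to start. Resulting hull: (-6, 8), (-3, 0), (10, 1), (10, 5), (8, 7).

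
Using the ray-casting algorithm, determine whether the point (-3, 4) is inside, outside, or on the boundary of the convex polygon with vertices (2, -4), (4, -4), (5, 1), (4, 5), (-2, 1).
The point (-3, 4) lies strictly outside the polygon

Cast a horizontal ray to the right from the query point and count how many polygon edges it crosses (each edge strictly once or zero times, handled with the usual half-open convention). 
Parity of crossings → even ⇒ outside.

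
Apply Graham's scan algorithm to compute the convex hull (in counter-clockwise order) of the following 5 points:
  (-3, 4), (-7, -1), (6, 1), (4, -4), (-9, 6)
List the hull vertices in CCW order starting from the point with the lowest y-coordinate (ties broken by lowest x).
Hull (CCW) = [(4, -4), (6, 1), (-9, 6), (-7, -1)]

Graham scan procedure:
  1. Find the pivot p₀ = point with lowest y (tie → lowest x): (4, -4).
  2. Sort the remaining points by polar angle around p₀.
  3. Walk through sorted points, maintaining a stack; pop the top while the last three entries make a non-left turn (cross product ≤ 0).
  4. Final stack is the convex hull in CCW order: (4, -4), (6, 1), (-9, 6), (-7, -1).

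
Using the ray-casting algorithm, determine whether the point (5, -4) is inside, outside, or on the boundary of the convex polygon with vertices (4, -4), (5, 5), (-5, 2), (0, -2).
The point (5, -4) lies strictly outside the polygon

Cast a horizontal ray to the right from the query point and count how many polygon edges it crosses (each edge strictly once or zero times, handled with the usual half-open convention). 
Parity of crossings → even ⇒ outside.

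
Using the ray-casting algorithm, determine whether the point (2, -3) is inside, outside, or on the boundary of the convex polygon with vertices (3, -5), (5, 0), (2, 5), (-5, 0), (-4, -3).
The point (2, -3) lies strictly inside the polygon

Cast a horizontal ray to the right from the query point and count how many polygon edges it crosses (each edge strictly once or zero times, handled with the usual half-open convention). 
Parity of crossings → odd ⇒ inside.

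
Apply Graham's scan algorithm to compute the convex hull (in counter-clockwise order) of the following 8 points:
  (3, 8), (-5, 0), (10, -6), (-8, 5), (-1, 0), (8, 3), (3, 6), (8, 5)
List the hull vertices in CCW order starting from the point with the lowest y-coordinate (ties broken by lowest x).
Hull (CCW) = [(10, -6), (8, 5), (3, 8), (-8, 5), (-5, 0)]

Graham scan procedure:
  1. Find the pivot p₀ = point with lowest y (tie → lowest x): (10, -6).
  2. Sort the remaining points by polar angle around p₀.
  3. Walk through sorted points, maintaining a stack; pop the top while the last three entries make a non-left turn (cross product ≤ 0).
  4. Final stack is the convex hull in CCW order: (10, -6), (8, 5), (3, 8), (-8, 5), (-5, 0).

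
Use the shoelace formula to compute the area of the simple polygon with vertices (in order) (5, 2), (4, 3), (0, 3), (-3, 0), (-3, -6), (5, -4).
Area = 59

Shoelace formula: Area = (1/2) |Σ_i (x_i · y_{i+1} − x_{i+1} · y_i)| (indices mod n). Compute each cross term:
  (5)(3) − (4)(2) = 7
  (4)(3) − (0)(3) = 12
  (0)(0) − (-3)(3) = 9
  (-3)(-6) − (-3)(0) = 18
  (-3)(-4) − (5)(-6) = 42
  (5)(2) − (5)(-4) = 30
Sum = 118, so (signed) Area = 118/2 = 59, |Area| = 59.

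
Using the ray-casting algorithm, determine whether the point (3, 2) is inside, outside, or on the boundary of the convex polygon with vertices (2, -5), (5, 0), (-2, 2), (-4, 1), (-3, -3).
The point (3, 2) lies strictly outside the polygon

Cast a horizontal ray to the right from the query point and count how many polygon edges it crosses (each edge strictly once or zero times, handled with the usual half-open convention). 
Parity of crossings → even ⇒ outside.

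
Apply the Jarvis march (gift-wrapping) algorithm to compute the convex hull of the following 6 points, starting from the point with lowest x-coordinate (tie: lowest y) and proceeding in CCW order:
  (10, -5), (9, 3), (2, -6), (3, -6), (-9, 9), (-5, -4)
Hull (CCW) = [(-9, 9), (-5, -4), (2, -6), (3, -6), (10, -5), (9, 3)]

Jarvis march: at each step, from the current hull vertex p, select the next vertex q as the point such that every other point lies strictly to the left of (or on) the directed line p → q. (Equivalently: for every other point r, the cross product (q − p) × (r − p) ≥ 0.)
Starting point (lowest x, tie lowest y): (-9, 9). Wrap until returning to start. Resulting hull: (-9, 9), (-5, -4), (2, -6), (3, -6), (10, -5), (9, 3).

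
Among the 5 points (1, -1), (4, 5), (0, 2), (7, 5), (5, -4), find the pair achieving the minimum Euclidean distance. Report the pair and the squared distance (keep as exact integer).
Pair = ((4, 5), (7, 5)); squared distance = 9

Compute all C(5, 2) = 10 pairwise squared distances (x_i − x_j)² + (y_i − y_j)². The minimum is 9, attained by the pair ((4, 5), (7, 5)).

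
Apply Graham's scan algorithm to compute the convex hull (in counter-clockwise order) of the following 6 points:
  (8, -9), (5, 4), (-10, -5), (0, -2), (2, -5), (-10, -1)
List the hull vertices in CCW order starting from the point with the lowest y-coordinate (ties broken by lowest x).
Hull (CCW) = [(8, -9), (5, 4), (-10, -1), (-10, -5)]

Graham scan procedure:
  1. Find the pivot p₀ = point with lowest y (tie → lowest x): (8, -9).
  2. Sort the remaining points by polar angle around p₀.
  3. Walk through sorted points, maintaining a stack; pop the top while the last three entries make a non-left turn (cross product ≤ 0).
  4. Final stack is the convex hull in CCW order: (8, -9), (5, 4), (-10, -1), (-10, -5).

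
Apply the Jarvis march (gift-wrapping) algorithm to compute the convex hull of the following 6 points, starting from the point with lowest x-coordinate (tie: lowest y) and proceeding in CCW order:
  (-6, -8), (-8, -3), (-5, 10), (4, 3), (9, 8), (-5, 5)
Hull (CCW) = [(-8, -3), (-6, -8), (9, 8), (-5, 10)]

Jarvis march: at each step, from the current hull vertex p, select the next vertex q as the point such that every other point lies strictly to the left of (or on) the directed line p → q. (Equivalently: for every other point r, the cross product (q − p) × (r − p) ≥ 0.)
Starting point (lowest x, tie lowest y): (-8, -3). Wrap until returning to start. Resulting hull: (-8, -3), (-6, -8), (9, 8), (-5, 10).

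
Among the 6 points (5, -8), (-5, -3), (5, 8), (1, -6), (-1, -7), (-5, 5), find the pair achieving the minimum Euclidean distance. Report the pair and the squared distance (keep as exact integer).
Pair = ((1, -6), (-1, -7)); squared distance = 5

Compute all C(6, 2) = 15 pairwise squared distances (x_i − x_j)² + (y_i − y_j)². The minimum is 5, attained by the pair ((1, -6), (-1, -7)).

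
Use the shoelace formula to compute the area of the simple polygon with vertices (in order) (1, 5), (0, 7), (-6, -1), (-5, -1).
Area = 13

Shoelace formula: Area = (1/2) |Σ_i (x_i · y_{i+1} − x_{i+1} · y_i)| (indices mod n). Compute each cross term:
  (1)(7) − (0)(5) = 7
  (0)(-1) − (-6)(7) = 42
  (-6)(-1) − (-5)(-1) = 1
  (-5)(5) − (1)(-1) = -24
Sum = 26, so (signed) Area = 26/2 = 13, |Area| = 13.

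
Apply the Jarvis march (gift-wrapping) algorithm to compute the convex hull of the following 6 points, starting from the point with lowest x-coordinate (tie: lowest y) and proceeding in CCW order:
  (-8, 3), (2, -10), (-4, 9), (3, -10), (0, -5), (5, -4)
Hull (CCW) = [(-8, 3), (2, -10), (3, -10), (5, -4), (-4, 9)]

Jarvis march: at each step, from the current hull vertex p, select the next vertex q as the point such that every other point lies strictly to the left of (or on) the directed line p → q. (Equivalently: for every other point r, the cross product (q − p) × (r − p) ≥ 0.)
Starting point (lowest x, tie lowest y): (-8, 3). Wrap until returning to start. Resulting hull: (-8, 3), (2, -10), (3, -10), (5, -4), (-4, 9).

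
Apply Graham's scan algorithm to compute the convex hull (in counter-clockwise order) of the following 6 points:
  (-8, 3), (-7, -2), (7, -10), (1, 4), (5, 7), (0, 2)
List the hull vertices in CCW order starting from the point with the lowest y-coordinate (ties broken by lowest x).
Hull (CCW) = [(7, -10), (5, 7), (-8, 3), (-7, -2)]

Graham scan procedure:
  1. Find the pivot p₀ = point with lowest y (tie → lowest x): (7, -10).
  2. Sort the remaining points by polar angle around p₀.
  3. Walk through sorted points, maintaining a stack; pop the top while the last three entries make a non-left turn (cross product ≤ 0).
  4. Final stack is the convex hull in CCW order: (7, -10), (5, 7), (-8, 3), (-7, -2).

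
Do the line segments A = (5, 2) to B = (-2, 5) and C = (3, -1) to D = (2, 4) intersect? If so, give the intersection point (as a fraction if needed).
Yes; intersection at (69/32, 103/32) (t = 13/32 on AB, s = 27/32 on CD)

Parametrize AB as A + t(B − A) = (5 + -7 t, 2 + 3 t) and CD as C + s(D − C) = (3 + -1 s, -1 + 5 s). Solve the linear system for (t, s). Determinant = 32 ≠ 0, so a unique intersection of the containing lines exists. Solution: t = 13/32, s = 27/32 — both in [0, 1], so the segments cross. Intersection point: (69/32, 103/32).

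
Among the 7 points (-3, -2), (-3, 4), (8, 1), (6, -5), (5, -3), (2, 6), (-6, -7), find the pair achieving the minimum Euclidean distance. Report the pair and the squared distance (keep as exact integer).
Pair = ((6, -5), (5, -3)); squared distance = 5

Compute all C(7, 2) = 21 pairwise squared distances (x_i − x_j)² + (y_i − y_j)². The minimum is 5, attained by the pair ((6, -5), (5, -3)).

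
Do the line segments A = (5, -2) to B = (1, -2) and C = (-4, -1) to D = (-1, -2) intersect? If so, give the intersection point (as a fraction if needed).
No (intersection of containing lines falls outside at least one segment)

Parametrize and solve: t = 3/2, s = 1. At least one of these is outside [0, 1], so the segments do not intersect.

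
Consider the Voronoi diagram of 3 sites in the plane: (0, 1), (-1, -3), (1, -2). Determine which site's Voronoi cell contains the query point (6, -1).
Nearest site = (1, -2)

The Voronoi cell of site s contains exactly those query points closer to s than to any other site. Compute squared distances from q = (6, -1) to each site:
  (1 − 6)² + (-2 − -1)² = 26
  (0 − 6)² + (1 − -1)² = 40
  (-1 − 6)² + (-3 − -1)² = 53
Minimum is attained by (1, -2), so q lies in its Voronoi cell.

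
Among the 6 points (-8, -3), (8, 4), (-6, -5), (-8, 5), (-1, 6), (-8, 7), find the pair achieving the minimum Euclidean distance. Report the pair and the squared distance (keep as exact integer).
Pair = ((-8, 5), (-8, 7)); squared distance = 4

Compute all C(6, 2) = 15 pairwise squared distances (x_i − x_j)² + (y_i − y_j)². The minimum is 4, attained by the pair ((-8, 5), (-8, 7)).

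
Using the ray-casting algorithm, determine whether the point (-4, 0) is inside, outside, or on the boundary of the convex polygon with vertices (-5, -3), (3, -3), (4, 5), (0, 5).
The point (-4, 0) lies strictly outside the polygon

Cast a horizontal ray to the right from the query point and count how many polygon edges it crosses (each edge strictly once or zero times, handled with the usual half-open convention). 
Parity of crossings → even ⇒ outside.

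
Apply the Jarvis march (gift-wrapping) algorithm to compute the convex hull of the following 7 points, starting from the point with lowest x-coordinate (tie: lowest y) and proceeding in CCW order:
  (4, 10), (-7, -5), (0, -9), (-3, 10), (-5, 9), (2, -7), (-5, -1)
Hull (CCW) = [(-7, -5), (0, -9), (2, -7), (4, 10), (-3, 10), (-5, 9)]

Jarvis march: at each step, from the current hull vertex p, select the next vertex q as the point such that every other point lies strictly to the left of (or on) the directed line p → q. (Equivalently: for every other point r, the cross product (q − p) × (r − p) ≥ 0.)
Starting point (lowest x, tie lowest y): (-7, -5). Wrap until returning to start. Resulting hull: (-7, -5), (0, -9), (2, -7), (4, 10), (-3, 10), (-5, 9).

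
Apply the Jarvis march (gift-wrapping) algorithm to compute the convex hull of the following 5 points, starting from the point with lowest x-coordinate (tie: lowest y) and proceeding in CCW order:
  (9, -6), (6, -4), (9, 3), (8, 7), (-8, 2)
Hull (CCW) = [(-8, 2), (9, -6), (9, 3), (8, 7)]

Jarvis march: at each step, from the current hull vertex p, select the next vertex q as the point such that every other point lies strictly to the left of (or on) the directed line p → q. (Equivalently: for every other point r, the cross product (q − p) × (r − p) ≥ 0.)
Starting point (lowest x, tie lowest y): (-8, 2). Wrap until returning to start. Resulting hull: (-8, 2), (9, -6), (9, 3), (8, 7).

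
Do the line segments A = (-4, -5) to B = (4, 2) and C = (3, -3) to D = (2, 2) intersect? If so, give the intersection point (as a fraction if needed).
Yes; intersection at (108/47, 24/47) (t = 37/47 on AB, s = 33/47 on CD)

Parametrize AB as A + t(B − A) = (-4 + 8 t, -5 + 7 t) and CD as C + s(D − C) = (3 + -1 s, -3 + 5 s). Solve the linear system for (t, s). Determinant = -47 ≠ 0, so a unique intersection of the containing lines exists. Solution: t = 37/47, s = 33/47 — both in [0, 1], so the segments cross. Intersection point: (108/47, 24/47).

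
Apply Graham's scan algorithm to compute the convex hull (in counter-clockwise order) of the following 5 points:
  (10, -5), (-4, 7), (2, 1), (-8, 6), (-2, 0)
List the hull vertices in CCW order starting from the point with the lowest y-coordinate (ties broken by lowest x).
Hull (CCW) = [(10, -5), (-4, 7), (-8, 6), (-2, 0)]

Graham scan procedure:
  1. Find the pivot p₀ = point with lowest y (tie → lowest x): (10, -5).
  2. Sort the remaining points by polar angle around p₀.
  3. Walk through sorted points, maintaining a stack; pop the top while the last three entries make a non-left turn (cross product ≤ 0).
  4. Final stack is the convex hull in CCW order: (10, -5), (-4, 7), (-8, 6), (-2, 0).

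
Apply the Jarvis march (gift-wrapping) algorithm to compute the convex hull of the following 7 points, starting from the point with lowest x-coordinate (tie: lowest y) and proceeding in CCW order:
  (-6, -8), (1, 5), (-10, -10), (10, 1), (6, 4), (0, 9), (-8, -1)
Hull (CCW) = [(-10, -10), (-6, -8), (10, 1), (0, 9), (-8, -1)]

Jarvis march: at each step, from the current hull vertex p, select the next vertex q as the point such that every other point lies strictly to the left of (or on) the directed line p → q. (Equivalently: for every other point r, the cross product (q − p) × (r − p) ≥ 0.)
Starting point (lowest x, tie lowest y): (-10, -10). Wrap until returning to start. Resulting hull: (-10, -10), (-6, -8), (10, 1), (0, 9), (-8, -1).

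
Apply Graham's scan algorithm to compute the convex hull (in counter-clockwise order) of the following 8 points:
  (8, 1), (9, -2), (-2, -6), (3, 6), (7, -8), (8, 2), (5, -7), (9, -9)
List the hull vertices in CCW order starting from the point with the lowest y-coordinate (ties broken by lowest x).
Hull (CCW) = [(9, -9), (9, -2), (8, 2), (3, 6), (-2, -6)]

Graham scan procedure:
  1. Find the pivot p₀ = point with lowest y (tie → lowest x): (9, -9).
  2. Sort the remaining points by polar angle around p₀.
  3. Walk through sorted points, maintaining a stack; pop the top while the last three entries make a non-left turn (cross product ≤ 0).
  4. Final stack is the convex hull in CCW order: (9, -9), (9, -2), (8, 2), (3, 6), (-2, -6).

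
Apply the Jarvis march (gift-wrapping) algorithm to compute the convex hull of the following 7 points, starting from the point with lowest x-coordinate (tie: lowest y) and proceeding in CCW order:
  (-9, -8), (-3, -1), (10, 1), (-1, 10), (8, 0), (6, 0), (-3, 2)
Hull (CCW) = [(-9, -8), (8, 0), (10, 1), (-1, 10)]

Jarvis march: at each step, from the current hull vertex p, select the next vertex q as the point such that every other point lies strictly to the left of (or on) the directed line p → q. (Equivalently: for every other point r, the cross product (q − p) × (r − p) ≥ 0.)
Starting point (lowest x, tie lowest y): (-9, -8). Wrap until returning to start. Resulting hull: (-9, -8), (8, 0), (10, 1), (-1, 10).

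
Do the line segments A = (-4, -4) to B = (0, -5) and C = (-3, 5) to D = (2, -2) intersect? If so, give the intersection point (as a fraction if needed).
No (intersection of containing lines falls outside at least one segment)

Parametrize and solve: t = 52/23, s = 37/23. At least one of these is outside [0, 1], so the segments do not intersect.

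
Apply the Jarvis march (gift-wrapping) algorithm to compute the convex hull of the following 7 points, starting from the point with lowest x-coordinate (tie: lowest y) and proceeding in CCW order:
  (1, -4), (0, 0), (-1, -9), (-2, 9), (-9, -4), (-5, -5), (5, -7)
Hull (CCW) = [(-9, -4), (-1, -9), (5, -7), (-2, 9)]

Jarvis march: at each step, from the current hull vertex p, select the next vertex q as the point such that every other point lies strictly to the left of (or on) the directed line p → q. (Equivalently: for every other point r, the cross product (q − p) × (r − p) ≥ 0.)
Starting point (lowest x, tie lowest y): (-9, -4). Wrap until returning to start. Resulting hull: (-9, -4), (-1, -9), (5, -7), (-2, 9).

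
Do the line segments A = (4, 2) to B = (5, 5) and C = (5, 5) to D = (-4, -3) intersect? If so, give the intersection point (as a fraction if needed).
Yes; intersection at (5, 5) (t = 1 on AB, s = 0 on CD)

Parametrize AB as A + t(B − A) = (4 + 1 t, 2 + 3 t) and CD as C + s(D − C) = (5 + -9 s, 5 + -8 s). Solve the linear system for (t, s). Determinant = -19 ≠ 0, so a unique intersection of the containing lines exists. Solution: t = 1, s = 0 — both in [0, 1], so the segments cross. Intersection point: (5, 5).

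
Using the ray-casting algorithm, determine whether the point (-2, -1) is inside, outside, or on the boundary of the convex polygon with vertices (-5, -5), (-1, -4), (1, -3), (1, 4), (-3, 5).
The point (-2, -1) lies strictly inside the polygon

Cast a horizontal ray to the right from the query point and count how many polygon edges it crosses (each edge strictly once or zero times, handled with the usual half-open convention). 
Parity of crossings → odd ⇒ inside.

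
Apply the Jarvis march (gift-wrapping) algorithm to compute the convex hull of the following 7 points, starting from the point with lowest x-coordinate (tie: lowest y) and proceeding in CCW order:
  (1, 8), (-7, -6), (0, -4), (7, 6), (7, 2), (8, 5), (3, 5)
Hull (CCW) = [(-7, -6), (0, -4), (7, 2), (8, 5), (7, 6), (1, 8)]

Jarvis march: at each step, from the current hull vertex p, select the next vertex q as the point such that every other point lies strictly to the left of (or on) the directed line p → q. (Equivalently: for every other point r, the cross product (q − p) × (r − p) ≥ 0.)
Starting point (lowest x, tie lowest y): (-7, -6). Wrap until returning to start. Resulting hull: (-7, -6), (0, -4), (7, 2), (8, 5), (7, 6), (1, 8).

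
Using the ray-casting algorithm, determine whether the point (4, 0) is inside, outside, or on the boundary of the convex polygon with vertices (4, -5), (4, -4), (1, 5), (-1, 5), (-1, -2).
The point (4, 0) lies strictly outside the polygon

Cast a horizontal ray to the right from the query point and count how many polygon edges it crosses (each edge strictly once or zero times, handled with the usual half-open convention). 
Parity of crossings → even ⇒ outside.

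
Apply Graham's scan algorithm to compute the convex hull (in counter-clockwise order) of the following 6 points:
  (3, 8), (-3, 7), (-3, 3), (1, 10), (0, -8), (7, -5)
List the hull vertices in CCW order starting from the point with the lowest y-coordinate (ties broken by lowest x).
Hull (CCW) = [(0, -8), (7, -5), (3, 8), (1, 10), (-3, 7), (-3, 3)]

Graham scan procedure:
  1. Find the pivot p₀ = point with lowest y (tie → lowest x): (0, -8).
  2. Sort the remaining points by polar angle around p₀.
  3. Walk through sorted points, maintaining a stack; pop the top while the last three entries make a non-left turn (cross product ≤ 0).
  4. Final stack is the convex hull in CCW order: (0, -8), (7, -5), (3, 8), (1, 10), (-3, 7), (-3, 3).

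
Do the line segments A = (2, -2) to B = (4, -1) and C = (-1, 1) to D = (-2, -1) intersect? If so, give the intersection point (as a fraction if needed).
No (intersection of containing lines falls outside at least one segment)

Parametrize and solve: t = -3, s = 3. At least one of these is outside [0, 1], so the segments do not intersect.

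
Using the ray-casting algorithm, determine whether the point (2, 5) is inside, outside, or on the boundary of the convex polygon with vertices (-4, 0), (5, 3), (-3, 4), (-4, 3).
The point (2, 5) lies strictly outside the polygon

Cast a horizontal ray to the right from the query point and count how many polygon edges it crosses (each edge strictly once or zero times, handled with the usual half-open convention). 
Parity of crossings → even ⇒ outside.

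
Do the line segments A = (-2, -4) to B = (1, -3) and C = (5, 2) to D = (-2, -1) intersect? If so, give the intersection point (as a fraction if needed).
No (intersection of containing lines falls outside at least one segment)

Parametrize and solve: t = -21/2, s = 11/2. At least one of these is outside [0, 1], so the segments do not intersect.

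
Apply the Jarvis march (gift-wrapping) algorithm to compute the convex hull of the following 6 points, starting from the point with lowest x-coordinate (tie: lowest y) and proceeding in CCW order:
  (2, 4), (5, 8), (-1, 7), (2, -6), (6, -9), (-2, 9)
Hull (CCW) = [(-2, 9), (2, -6), (6, -9), (5, 8)]

Jarvis march: at each step, from the current hull vertex p, select the next vertex q as the point such that every other point lies strictly to the left of (or on) the directed line p → q. (Equivalently: for every other point r, the cross product (q − p) × (r − p) ≥ 0.)
Starting point (lowest x, tie lowest y): (-2, 9). Wrap until returning to start. Resulting hull: (-2, 9), (2, -6), (6, -9), (5, 8).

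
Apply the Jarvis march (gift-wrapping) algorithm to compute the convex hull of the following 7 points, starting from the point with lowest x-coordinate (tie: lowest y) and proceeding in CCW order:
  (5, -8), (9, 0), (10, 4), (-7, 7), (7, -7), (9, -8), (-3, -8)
Hull (CCW) = [(-7, 7), (-3, -8), (9, -8), (10, 4)]

Jarvis march: at each step, from the current hull vertex p, select the next vertex q as the point such that every other point lies strictly to the left of (or on) the directed line p → q. (Equivalently: for every other point r, the cross product (q − p) × (r − p) ≥ 0.)
Starting point (lowest x, tie lowest y): (-7, 7). Wrap until returning to start. Resulting hull: (-7, 7), (-3, -8), (9, -8), (10, 4).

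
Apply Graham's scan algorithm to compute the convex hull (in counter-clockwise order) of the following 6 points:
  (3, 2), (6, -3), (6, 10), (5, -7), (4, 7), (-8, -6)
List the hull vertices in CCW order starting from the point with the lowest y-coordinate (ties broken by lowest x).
Hull (CCW) = [(5, -7), (6, -3), (6, 10), (-8, -6)]

Graham scan procedure:
  1. Find the pivot p₀ = point with lowest y (tie → lowest x): (5, -7).
  2. Sort the remaining points by polar angle around p₀.
  3. Walk through sorted points, maintaining a stack; pop the top while the last three entries make a non-left turn (cross product ≤ 0).
  4. Final stack is the convex hull in CCW order: (5, -7), (6, -3), (6, 10), (-8, -6).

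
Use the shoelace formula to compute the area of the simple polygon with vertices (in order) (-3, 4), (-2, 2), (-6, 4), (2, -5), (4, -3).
Area = 49/2

Shoelace formula: Area = (1/2) |Σ_i (x_i · y_{i+1} − x_{i+1} · y_i)| (indices mod n). Compute each cross term:
  (-3)(2) − (-2)(4) = 2
  (-2)(4) − (-6)(2) = 4
  (-6)(-5) − (2)(4) = 22
  (2)(-3) − (4)(-5) = 14
  (4)(4) − (-3)(-3) = 7
Sum = 49, so (signed) Area = 49/2 = 49/2, |Area| = 49/2.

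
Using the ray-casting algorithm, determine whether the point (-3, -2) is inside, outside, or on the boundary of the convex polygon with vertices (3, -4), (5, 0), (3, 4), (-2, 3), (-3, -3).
The point (-3, -2) lies strictly outside the polygon

Cast a horizontal ray to the right from the query point and count how many polygon edges it crosses (each edge strictly once or zero times, handled with the usual half-open convention). 
Parity of crossings → even ⇒ outside.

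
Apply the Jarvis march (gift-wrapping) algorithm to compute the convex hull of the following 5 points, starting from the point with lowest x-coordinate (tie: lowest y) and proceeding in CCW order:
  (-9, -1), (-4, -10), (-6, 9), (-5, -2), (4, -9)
Hull (CCW) = [(-9, -1), (-4, -10), (4, -9), (-6, 9)]

Jarvis march: at each step, from the current hull vertex p, select the next vertex q as the point such that every other point lies strictly to the left of (or on) the directed line p → q. (Equivalently: for every other point r, the cross product (q − p) × (r − p) ≥ 0.)
Starting point (lowest x, tie lowest y): (-9, -1). Wrap until returning to start. Resulting hull: (-9, -1), (-4, -10), (4, -9), (-6, 9).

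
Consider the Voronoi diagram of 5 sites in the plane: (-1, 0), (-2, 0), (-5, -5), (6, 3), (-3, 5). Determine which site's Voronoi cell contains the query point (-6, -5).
Nearest site = (-5, -5)

The Voronoi cell of site s contains exactly those query points closer to s than to any other site. Compute squared distances from q = (-6, -5) to each site:
  (-5 − -6)² + (-5 − -5)² = 1
  (-2 − -6)² + (0 − -5)² = 41
  (-1 − -6)² + (0 − -5)² = 50
  (-3 − -6)² + (5 − -5)² = 109
  (6 − -6)² + (3 − -5)² = 208
Minimum is attained by (-5, -5), so q lies in its Voronoi cell.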